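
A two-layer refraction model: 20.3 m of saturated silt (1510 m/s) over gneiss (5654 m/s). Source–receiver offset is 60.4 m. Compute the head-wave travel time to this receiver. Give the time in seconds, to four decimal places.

0.0366 s

t = x/V₂ + 2h·√(V₂²−V₁²)/(V₁V₂).
√(V₂²−V₁²) = √(5654²−1510²) = 5448.6 m/s; delay term = 2·20.3·5448.6/(1510·5654) = 0.02591 s.
t = 60.4/5654 + 0.02591 = 0.03659 s.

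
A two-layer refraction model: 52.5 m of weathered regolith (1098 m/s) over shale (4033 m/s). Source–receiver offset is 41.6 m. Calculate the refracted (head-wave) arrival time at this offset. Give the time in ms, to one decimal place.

t = x/V₂ + 2h·√(V₂²−V₁²)/(V₁V₂).
√(V₂²−V₁²) = √(4033²−1098²) = 3880.7 m/s; delay term = 2·52.5·3880.7/(1098·4033) = 0.09202 s.
t = 41.6/4033 + 0.09202 = 0.10233 s.

102.3 ms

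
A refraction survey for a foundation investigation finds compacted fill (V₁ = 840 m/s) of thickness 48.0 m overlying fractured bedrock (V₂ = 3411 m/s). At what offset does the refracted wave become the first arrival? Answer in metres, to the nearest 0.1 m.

θ_c = arcsin(840/3411) = 14.26°, so cos θ_c = 0.9692 and tᵢ = 2h cos θ_c/V₁ = 0.1108 s.
At crossover x/V₁ = x/V₂ + tᵢ ⇒ x = tᵢ/(1/V₁ − 1/V₂) = 0.11077/(1.1905e-03 − 2.9317e-04) = 123.44 m.

123.4 m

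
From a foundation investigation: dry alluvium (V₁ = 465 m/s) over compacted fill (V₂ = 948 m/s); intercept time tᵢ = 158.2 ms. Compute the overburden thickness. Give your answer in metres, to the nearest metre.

h = tᵢ·V₁·V₂ / (2·√(V₂²−V₁²)).
√(V₂²−V₁²) = √(948² − 465²) = 826.1 m/s.
h = 0.1582 s × 465 × 948 / (2 × 826.1) = 42.21 m.

42 m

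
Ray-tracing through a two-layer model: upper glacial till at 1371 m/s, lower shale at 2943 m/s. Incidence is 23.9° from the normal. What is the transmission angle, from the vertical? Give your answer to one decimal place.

Snell's law: sin θ₂ = (V₂/V₁)·sin θ₁ = (2943/1371)·sin 23.9° = 0.8697.
θ₂ = arcsin 0.8697 = 60.42° from the normal.

60.4°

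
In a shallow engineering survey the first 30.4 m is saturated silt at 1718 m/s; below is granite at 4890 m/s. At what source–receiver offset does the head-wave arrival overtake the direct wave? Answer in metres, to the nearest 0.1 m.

87.8 m

x_cross = 2h·√((V₂+V₁)/(V₂−V₁)).
(V₂+V₁)/(V₂−V₁) = (4890+1718)/(4890−1718) = 2.0832; √ = 1.4433.
x_cross = 2·30.4·1.4433 = 87.76 m.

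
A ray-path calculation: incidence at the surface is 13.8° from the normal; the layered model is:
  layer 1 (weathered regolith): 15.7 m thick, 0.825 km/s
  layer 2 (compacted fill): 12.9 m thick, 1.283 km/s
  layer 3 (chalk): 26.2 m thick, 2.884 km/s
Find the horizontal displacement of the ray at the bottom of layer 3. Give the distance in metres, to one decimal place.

48.6 m

p = sin θ₁/V₁ = sin 13.8°/0.825 = 2.8913e-01 s/km is conserved through the stack.
Layer 1: θ = 13.80°; offset = 15.7·tan 13.80° = 3.856 m.
Layer 2: sin θ = p·1.283 = 0.3710 → θ = 21.77°; offset = 12.9·tan 21.77° = 5.153 m.
Layer 3: sin θ = p·2.884 = 0.8339 → θ = 56.50°; offset = 26.2·tan 56.50° = 39.579 m.
Summing the layer offsets gives 48.588 m.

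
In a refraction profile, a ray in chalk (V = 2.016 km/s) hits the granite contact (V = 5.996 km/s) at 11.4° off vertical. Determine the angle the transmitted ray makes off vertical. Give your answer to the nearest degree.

36°

Snell's law: sin θ₂ = (V₂/V₁)·sin θ₁ = (5.996/2.016)·sin 11.4° = 0.5879.
θ₂ = sin⁻¹(0.5879) = 36.01° (from vertical).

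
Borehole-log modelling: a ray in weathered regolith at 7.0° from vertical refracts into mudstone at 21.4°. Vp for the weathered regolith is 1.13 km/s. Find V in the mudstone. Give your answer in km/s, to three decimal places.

sin 7.0° = 0.1219; sin 21.4° = 0.3649.
V₂ = V₁·(sin θ₂/sin θ₁) = 1.13·(0.3649/0.1219) = 3.383 km/s.

3.383 km/s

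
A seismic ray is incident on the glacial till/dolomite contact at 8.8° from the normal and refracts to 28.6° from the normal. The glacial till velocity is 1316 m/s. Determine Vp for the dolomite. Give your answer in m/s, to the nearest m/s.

4118 m/s

sin 8.8° = 0.1530; sin 28.6° = 0.4787.
V₂ = V₁·(sin θ₂/sin θ₁) = 1316·(0.4787/0.1530) = 4117.76 m/s.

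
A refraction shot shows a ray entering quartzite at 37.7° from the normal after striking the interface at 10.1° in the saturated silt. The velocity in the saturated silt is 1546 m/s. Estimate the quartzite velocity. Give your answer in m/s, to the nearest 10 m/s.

Snell's law: sin 10.1°/V₁ = sin 37.7°/V₂.
V₂ = V₁·sin 37.7°/sin 10.1° = 1546 × 3.4871 = 5391.11 m/s.

5390 m/s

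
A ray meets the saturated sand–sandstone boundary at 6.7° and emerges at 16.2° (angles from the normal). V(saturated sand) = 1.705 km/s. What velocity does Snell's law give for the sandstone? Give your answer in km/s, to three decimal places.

Snell's law: sin 6.7°/V₁ = sin 16.2°/V₂.
V₂ = V₁·sin 16.2°/sin 6.7° = 1.705 × 2.3913 = 4.077 km/s.

4.077 km/s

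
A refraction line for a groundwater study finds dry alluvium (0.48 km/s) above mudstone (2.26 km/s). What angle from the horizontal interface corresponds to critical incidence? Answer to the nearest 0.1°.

Critical incidence: sin θ_c = V₁/V₂ = 0.48/2.26 = 0.2124.
θ_c = arcsin 0.2124 = 12.26°.
Measured from the interface: 90° − 12.26° = 77.74°.

77.7°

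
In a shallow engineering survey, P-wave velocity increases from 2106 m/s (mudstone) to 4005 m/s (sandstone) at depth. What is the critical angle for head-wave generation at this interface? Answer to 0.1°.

31.7°

Critical incidence: sin θ_c = V₁/V₂ = 2106/4005 = 0.5258.
θ_c = arcsin 0.5258 = 31.72°.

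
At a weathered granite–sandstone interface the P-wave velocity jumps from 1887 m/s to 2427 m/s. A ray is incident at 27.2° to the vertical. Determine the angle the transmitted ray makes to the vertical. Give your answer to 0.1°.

sin θ₁/V₁ = sin θ₂/V₂ ⇒ sin θ₂ = 2427·sin 27.2°/1887 = 2427·0.4571/1887 = 0.5879.
θ₂ = arcsin 0.5879 = 36.01° from the normal.

36.0°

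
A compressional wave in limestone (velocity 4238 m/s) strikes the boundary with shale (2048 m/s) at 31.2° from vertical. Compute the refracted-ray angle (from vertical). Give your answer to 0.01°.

Snell's law: sin θ₂ = (V₂/V₁)·sin θ₁ = (2048/4238)·sin 31.2° = 0.2503.
θ₂ = sin⁻¹(0.2503) = 14.50° (from vertical).

14.50°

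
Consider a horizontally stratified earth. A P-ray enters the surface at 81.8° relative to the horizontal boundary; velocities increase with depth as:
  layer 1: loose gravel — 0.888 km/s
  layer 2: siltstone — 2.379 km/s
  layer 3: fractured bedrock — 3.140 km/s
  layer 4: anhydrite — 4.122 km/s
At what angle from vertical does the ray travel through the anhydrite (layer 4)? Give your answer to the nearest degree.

From the normal: θ₁ = 90° − 81.8° = 8.2°.
Snell's law across each interface conserves sin θ / V, so sin θ_4 = V_4·sin θ₁/V₁.
sin θ_4 = 4.122 × sin 8.2° / 0.888 = 0.6621.
θ_4 = arcsin 0.6621 = 41.46°.

41°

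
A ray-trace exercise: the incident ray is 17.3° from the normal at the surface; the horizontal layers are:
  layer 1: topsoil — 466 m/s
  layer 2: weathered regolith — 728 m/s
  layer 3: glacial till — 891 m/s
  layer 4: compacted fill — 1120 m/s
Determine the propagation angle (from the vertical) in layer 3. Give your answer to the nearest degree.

35°

Ray parameter p = sin 17.3° / 466 = 6.3814e-04 s/m.
sin θ_3 = p·V_3 = 6.3814e-04 × 891 = 0.5686.
θ_3 = 34.65° from the vertical.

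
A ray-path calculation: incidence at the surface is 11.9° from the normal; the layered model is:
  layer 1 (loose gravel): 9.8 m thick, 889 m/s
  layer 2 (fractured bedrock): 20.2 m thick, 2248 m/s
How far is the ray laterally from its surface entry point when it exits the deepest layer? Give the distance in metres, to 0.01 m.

14.41 m

Apply Snell's law at each interface; in layer i the horizontal offset is hᵢ·tan θᵢ.
Layer 1: θ = 11.90°; offset = 9.8·tan 11.90° = 2.0652 m.
Layer 2: sin θ = 2248·sin 11.9°/889 = 0.5214, θ = 31.43°; offset = 20.2·tan 31.43° = 12.3436 m.
Total horizontal offset = 14.4088 m.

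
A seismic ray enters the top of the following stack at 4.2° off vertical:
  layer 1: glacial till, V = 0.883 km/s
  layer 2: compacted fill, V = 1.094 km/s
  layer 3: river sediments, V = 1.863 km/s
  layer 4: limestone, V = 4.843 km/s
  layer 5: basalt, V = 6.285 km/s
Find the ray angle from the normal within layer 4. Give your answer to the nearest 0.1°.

Ray parameter p = sin 4.2° / 0.883 = 8.2942e-02 s/km.
sin θ_4 = p·V_4 = 8.2942e-02 × 4.843 = 0.4017.
θ_4 = 23.68° from the vertical.

23.7°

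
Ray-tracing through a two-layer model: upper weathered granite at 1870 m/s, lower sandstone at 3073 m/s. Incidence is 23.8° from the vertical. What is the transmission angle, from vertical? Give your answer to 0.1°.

sin θ₁/V₁ = sin θ₂/V₂ ⇒ sin θ₂ = 3073·sin 23.8°/1870 = 3073·0.4035/1870 = 0.6632.
θ₂ = arcsin 0.6632 = 41.54° from the normal.

41.5°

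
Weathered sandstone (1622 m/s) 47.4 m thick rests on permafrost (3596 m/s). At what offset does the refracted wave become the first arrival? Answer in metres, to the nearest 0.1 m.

θ_c = arcsin(1622/3596) = 26.81°, so cos θ_c = 0.8925 and tᵢ = 2h cos θ_c/V₁ = 0.0522 s.
At crossover x/V₁ = x/V₂ + tᵢ ⇒ x = tᵢ/(1/V₁ − 1/V₂) = 0.05216/(6.1652e-04 − 2.7809e-04) = 154.13 m.

154.1 m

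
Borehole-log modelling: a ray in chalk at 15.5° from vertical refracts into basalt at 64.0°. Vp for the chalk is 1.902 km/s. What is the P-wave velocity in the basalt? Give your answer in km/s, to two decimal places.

Snell's law: sin 15.5°/V₁ = sin 64.0°/V₂.
V₂ = V₁·sin 64.0°/sin 15.5° = 1.902 × 3.3633 = 6.40 km/s.

6.40 km/s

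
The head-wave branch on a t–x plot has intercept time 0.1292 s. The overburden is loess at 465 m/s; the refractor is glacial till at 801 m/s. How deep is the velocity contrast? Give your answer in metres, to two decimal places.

36.89 m

θ_c = arcsin(465/801) = 35.49°; cos θ_c = 0.8142.
tᵢ = 2h cos θ_c/V₁ ⇒ h = tᵢ·V₁/(2 cos θ_c) = 0.1292·465/(2·0.8142) = 36.89 m.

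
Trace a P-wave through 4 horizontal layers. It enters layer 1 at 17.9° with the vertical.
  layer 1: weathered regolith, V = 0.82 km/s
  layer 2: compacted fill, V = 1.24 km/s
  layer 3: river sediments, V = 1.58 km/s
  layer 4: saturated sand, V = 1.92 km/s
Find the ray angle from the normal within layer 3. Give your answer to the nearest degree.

36°

Ray parameter p = sin 17.9° / 0.82 = 3.7483e-01 s/km.
sin θ_3 = p·V_3 = 3.7483e-01 × 1.58 = 0.5922.
θ_3 = arcsin 0.5922 = 36.31°.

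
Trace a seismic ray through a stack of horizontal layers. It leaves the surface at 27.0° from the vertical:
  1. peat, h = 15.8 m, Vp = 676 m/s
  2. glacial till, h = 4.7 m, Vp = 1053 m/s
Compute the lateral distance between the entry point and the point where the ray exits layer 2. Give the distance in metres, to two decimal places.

Apply Snell's law at each interface; in layer i the horizontal offset is hᵢ·tan θᵢ.
Layer 1: θ = 27.00°; offset = 15.8·tan 27.00° = 8.0505 m.
Layer 2: sin θ = 1053·sin 27.0°/676 = 0.7072, θ = 45.01°; offset = 4.7·tan 45.01° = 4.7009 m.
Σ offsets = 12.7514 m.

12.75 m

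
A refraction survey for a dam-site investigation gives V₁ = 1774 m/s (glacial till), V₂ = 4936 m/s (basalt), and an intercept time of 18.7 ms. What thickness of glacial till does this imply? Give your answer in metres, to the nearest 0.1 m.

θ_c = arcsin(1774/4936) = 21.06°; cos θ_c = 0.9332.
tᵢ = 2h cos θ_c/V₁ ⇒ h = tᵢ·V₁/(2 cos θ_c) = 0.0187·1774/(2·0.9332) = 17.77 m.

17.8 m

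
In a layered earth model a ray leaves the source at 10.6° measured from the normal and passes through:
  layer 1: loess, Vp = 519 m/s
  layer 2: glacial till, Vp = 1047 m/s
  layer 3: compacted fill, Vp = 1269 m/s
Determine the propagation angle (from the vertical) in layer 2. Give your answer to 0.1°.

21.8°

Snell's law across each interface conserves sin θ / V, so sin θ_2 = V_2·sin θ₁/V₁.
sin θ_2 = 1047 × sin 10.6° / 519 = 0.3711.
θ_2 = 21.78° from the vertical.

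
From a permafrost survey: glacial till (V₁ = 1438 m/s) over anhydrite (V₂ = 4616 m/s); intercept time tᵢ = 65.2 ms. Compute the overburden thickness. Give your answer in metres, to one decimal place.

49.3 m

h = tᵢ·V₁·V₂ / (2·√(V₂²−V₁²)).
√(V₂²−V₁²) = √(4616² − 1438²) = 4386.3 m/s.
h = 0.0652 s × 1438 × 4616 / (2 × 4386.3) = 49.33 m.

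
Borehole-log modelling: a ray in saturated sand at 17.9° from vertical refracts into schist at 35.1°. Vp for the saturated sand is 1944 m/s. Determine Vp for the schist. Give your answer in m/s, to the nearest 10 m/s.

3640 m/s

sin 17.9° = 0.3074; sin 35.1° = 0.5750.
V₂ = V₁·(sin θ₂/sin θ₁) = 1944·(0.5750/0.3074) = 3636.85 m/s.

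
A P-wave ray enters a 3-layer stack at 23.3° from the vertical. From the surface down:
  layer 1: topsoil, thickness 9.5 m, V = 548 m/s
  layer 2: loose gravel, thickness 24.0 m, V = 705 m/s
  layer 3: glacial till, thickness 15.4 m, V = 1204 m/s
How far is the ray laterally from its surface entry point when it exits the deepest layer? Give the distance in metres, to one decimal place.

Apply Snell's law at each interface; in layer i the horizontal offset is hᵢ·tan θᵢ.
Layer 1: θ = 23.30°; offset = 9.5·tan 23.30° = 4.091 m.
Layer 2: sin θ = 705·sin 23.3°/548 = 0.5089, θ = 30.59°; offset = 24.0·tan 30.59° = 14.187 m.
Layer 3: sin θ = 1204·sin 23.3°/548 = 0.8690, θ = 60.35°; offset = 15.4·tan 60.35° = 27.052 m.
Summing the layer offsets gives 45.330 m.

45.3 m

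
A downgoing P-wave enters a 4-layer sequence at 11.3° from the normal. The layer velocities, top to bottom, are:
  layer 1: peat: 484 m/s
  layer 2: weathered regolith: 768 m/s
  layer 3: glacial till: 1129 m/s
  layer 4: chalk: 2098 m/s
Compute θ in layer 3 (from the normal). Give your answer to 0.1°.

Ray parameter p = sin 11.3° / 484 = 4.0485e-04 s/m.
sin θ_3 = p·V_3 = 4.0485e-04 × 1129 = 0.4571.
θ_3 = 27.20° from the vertical.

27.2°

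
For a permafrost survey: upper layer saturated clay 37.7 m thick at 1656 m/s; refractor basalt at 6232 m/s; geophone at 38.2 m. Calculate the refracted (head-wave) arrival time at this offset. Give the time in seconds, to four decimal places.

0.0500 s

t = x/V₂ + 2h·√(V₂²−V₁²)/(V₁V₂).
√(V₂²−V₁²) = √(6232²−1656²) = 6008.0 m/s; delay term = 2·37.7·6008.0/(1656·6232) = 0.04389 s.
t = 38.2/6232 + 0.04389 = 0.05002 s.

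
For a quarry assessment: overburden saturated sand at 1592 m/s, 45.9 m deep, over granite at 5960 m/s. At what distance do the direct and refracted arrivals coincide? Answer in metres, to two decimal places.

θ_c = arcsin(1592/5960) = 15.49°, so cos θ_c = 0.9637 and tᵢ = 2h cos θ_c/V₁ = 0.0556 s.
At crossover x/V₁ = x/V₂ + tᵢ ⇒ x = tᵢ/(1/V₁ − 1/V₂) = 0.05557/(6.2814e-04 − 1.6779e-04) = 120.71 m.

120.71 m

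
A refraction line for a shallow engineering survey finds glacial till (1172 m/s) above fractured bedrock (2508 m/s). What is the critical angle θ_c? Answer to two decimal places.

Critical incidence: sin θ_c = V₁/V₂ = 1172/2508 = 0.4673.
θ_c = arcsin 0.4673 = 27.86°.

27.86°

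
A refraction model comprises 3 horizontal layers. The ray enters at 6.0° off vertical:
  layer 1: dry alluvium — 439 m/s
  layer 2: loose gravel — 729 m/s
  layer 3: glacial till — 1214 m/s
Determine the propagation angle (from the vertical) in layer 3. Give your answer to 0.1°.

Ray parameter p = sin 6.0° / 439 = 2.3811e-04 s/m.
sin θ_3 = p·V_3 = 2.3811e-04 × 1214 = 0.2891.
θ_3 = arcsin 0.2891 = 16.80°.

16.8°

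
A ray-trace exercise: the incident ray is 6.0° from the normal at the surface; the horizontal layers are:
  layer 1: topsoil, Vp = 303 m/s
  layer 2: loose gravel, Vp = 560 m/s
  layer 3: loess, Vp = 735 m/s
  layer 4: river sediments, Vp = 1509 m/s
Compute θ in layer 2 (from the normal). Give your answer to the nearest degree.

11°

Ray parameter p = sin 6.0° / 303 = 3.4498e-04 s/m.
sin θ_2 = p·V_2 = 3.4498e-04 × 560 = 0.1932.
θ_2 = 11.14° from the vertical.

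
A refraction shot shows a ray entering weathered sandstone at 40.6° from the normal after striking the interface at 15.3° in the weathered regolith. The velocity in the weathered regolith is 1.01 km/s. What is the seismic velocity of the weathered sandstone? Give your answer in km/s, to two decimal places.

sin 15.3° = 0.2639; sin 40.6° = 0.6508.
V₂ = V₁·(sin θ₂/sin θ₁) = 1.01·(0.6508/0.2639) = 2.49 km/s.

2.49 km/s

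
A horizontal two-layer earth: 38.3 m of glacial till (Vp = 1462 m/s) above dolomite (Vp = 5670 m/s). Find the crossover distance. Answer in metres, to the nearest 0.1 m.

x_cross = 2h·√((V₂+V₁)/(V₂−V₁)).
(V₂+V₁)/(V₂−V₁) = (5670+1462)/(5670−1462) = 1.6949; √ = 1.3019.
x_cross = 2·38.3·1.3019 = 99.72 m.

99.7 m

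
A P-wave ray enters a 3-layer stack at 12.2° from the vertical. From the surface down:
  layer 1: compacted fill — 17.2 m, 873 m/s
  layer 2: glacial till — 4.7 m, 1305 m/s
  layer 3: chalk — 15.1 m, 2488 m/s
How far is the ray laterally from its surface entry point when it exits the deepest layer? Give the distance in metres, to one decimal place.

Apply Snell's law at each interface; in layer i the horizontal offset is hᵢ·tan θᵢ.
Layer 1: θ = 12.20°; offset = 17.2·tan 12.20° = 3.719 m.
Layer 2: sin θ = 1305·sin 12.2°/873 = 0.3159, θ = 18.42°; offset = 4.7·tan 18.42° = 1.565 m.
Layer 3: sin θ = 2488·sin 12.2°/873 = 0.6023, θ = 37.03°; offset = 15.1·tan 37.03° = 11.392 m.
Total horizontal offset = 16.676 m.

16.7 m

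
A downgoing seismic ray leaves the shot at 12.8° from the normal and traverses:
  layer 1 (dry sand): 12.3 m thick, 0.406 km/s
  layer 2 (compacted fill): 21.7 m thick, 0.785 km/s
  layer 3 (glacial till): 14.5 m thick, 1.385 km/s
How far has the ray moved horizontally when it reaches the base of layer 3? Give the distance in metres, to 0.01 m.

29.82 m

Ray parameter p = sin 12.8° / 0.406 km/s = 5.4569e-01 s/km.
Layer 1: θ = 12.80°; offset = 12.3·tan 12.80° = 2.7945 m.
Layer 2: sin θ = p·0.785 = 0.4284 → θ = 25.36°; offset = 21.7·tan 25.36° = 10.2871 m.
Layer 3: sin θ = p·1.385 = 0.7558 → θ = 49.09°; offset = 14.5·tan 49.09° = 16.7352 m.
Summing the layer offsets gives 29.8168 m.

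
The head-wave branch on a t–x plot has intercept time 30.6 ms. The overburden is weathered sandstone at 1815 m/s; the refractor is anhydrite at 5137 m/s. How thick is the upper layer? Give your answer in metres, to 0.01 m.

θ_c = arcsin(1815/5137) = 20.69°; cos θ_c = 0.9355.
tᵢ = 2h cos θ_c/V₁ ⇒ h = tᵢ·V₁/(2 cos θ_c) = 0.0306·1815/(2·0.9355) = 29.68 m.

29.68 m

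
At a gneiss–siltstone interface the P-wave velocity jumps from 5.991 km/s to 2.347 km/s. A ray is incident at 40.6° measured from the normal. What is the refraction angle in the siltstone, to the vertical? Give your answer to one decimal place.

14.8°

Snell's law: sin θ₂ = (V₂/V₁)·sin θ₁ = (2.347/5.991)·sin 40.6° = 0.2549.
θ₂ = arcsin 0.2549 = 14.77° from the normal.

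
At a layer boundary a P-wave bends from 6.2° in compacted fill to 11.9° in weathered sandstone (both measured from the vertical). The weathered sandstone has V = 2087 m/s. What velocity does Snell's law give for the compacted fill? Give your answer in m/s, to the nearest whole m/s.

1093 m/s

Snell's law: sin 6.2°/V₁ = sin 11.9°/V₂.
V₁ = V₂·sin 6.2°/sin 11.9° = 2087 × 0.5237 = 1093.07 m/s.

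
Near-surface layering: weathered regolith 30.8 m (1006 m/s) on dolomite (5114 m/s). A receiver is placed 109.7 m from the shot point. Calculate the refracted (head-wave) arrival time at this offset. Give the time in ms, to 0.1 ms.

81.5 ms

t = x/V₂ + 2h·√(V₂²−V₁²)/(V₁V₂).
√(V₂²−V₁²) = √(5114²−1006²) = 5014.1 m/s; delay term = 2·30.8·5014.1/(1006·5114) = 0.06004 s.
t = 109.7/5114 + 0.06004 = 0.08149 s.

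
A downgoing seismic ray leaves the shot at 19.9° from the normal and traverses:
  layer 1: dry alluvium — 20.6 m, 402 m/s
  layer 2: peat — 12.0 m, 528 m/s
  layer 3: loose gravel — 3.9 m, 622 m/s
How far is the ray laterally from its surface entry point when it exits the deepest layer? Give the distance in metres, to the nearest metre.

p = sin θ₁/V₁ = sin 19.9°/402 = 8.4672e-04 s/m is conserved through the stack.
Layer 1: θ = 19.90°; offset = 20.6·tan 19.90° = 7.457 m.
Layer 2: sin θ = p·528 = 0.4471 → θ = 26.56°; offset = 12.0·tan 26.56° = 5.998 m.
Layer 3: sin θ = p·622 = 0.5267 → θ = 31.78°; offset = 3.9·tan 31.78° = 2.416 m.
Summing the layer offsets gives 15.871 m.

16 m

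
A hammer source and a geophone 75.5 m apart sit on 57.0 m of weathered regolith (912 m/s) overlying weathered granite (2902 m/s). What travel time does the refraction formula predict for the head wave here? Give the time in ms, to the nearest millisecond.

145 ms

θ_c = arcsin(V₁/V₂) = arcsin(912/2902) = 18.32°, cos θ_c = 0.9493.
Intercept time tᵢ = 2h cos θ_c / V₁ = 2·57.0·0.9493/912 = 0.11867 s.
t = x/V₂ + tᵢ = 75.5/2902 + 0.11867 = 0.14468 s.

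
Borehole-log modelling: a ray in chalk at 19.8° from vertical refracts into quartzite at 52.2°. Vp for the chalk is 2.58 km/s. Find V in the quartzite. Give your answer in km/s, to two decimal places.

Snell's law: sin 19.8°/V₁ = sin 52.2°/V₂.
V₂ = V₁·sin 52.2°/sin 19.8° = 2.58 × 2.3326 = 6.02 km/s.

6.02 km/s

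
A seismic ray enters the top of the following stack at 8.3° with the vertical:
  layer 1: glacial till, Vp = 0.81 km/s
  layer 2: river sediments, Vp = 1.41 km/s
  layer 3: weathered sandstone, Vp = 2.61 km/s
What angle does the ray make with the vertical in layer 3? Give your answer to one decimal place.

27.7°

Snell's law across each interface conserves sin θ / V, so sin θ_3 = V_3·sin θ₁/V₁.
sin θ_3 = 2.61 × sin 8.3° / 0.81 = 0.4651.
θ_3 = arcsin 0.4651 = 27.72°.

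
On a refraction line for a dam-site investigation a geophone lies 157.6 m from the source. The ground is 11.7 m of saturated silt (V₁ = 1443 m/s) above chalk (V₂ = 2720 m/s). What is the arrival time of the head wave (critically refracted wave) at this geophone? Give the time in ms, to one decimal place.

71.7 ms

t = x/V₂ + 2h·√(V₂²−V₁²)/(V₁V₂).
√(V₂²−V₁²) = √(2720²−1443²) = 2305.7 m/s; delay term = 2·11.7·2305.7/(1443·2720) = 0.01375 s.
t = 157.6/2720 + 0.01375 = 0.07169 s.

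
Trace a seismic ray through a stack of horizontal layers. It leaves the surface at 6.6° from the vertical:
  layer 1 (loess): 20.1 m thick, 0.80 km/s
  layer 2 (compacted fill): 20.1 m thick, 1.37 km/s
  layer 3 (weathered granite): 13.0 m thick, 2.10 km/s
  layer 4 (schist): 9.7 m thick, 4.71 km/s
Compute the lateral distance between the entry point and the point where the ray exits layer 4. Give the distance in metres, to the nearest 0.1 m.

19.4 m

Ray parameter p = sin 6.6° / 0.80 km/s = 1.4367e-01 s/km.
Layer 1: θ = 6.60°; offset = 20.1·tan 6.60° = 2.326 m.
Layer 2: sin θ = p·1.37 = 0.1968 → θ = 11.35°; offset = 20.1·tan 11.35° = 4.035 m.
Layer 3: sin θ = p·2.10 = 0.3017 → θ = 17.56°; offset = 13.0·tan 17.56° = 4.114 m.
Layer 4: sin θ = p·4.71 = 0.6767 → θ = 42.59°; offset = 9.7·tan 42.59° = 8.915 m.
Σ offsets = 19.390 m.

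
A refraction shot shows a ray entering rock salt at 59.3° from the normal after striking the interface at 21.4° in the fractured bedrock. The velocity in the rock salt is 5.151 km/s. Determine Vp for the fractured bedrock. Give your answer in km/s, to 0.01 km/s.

sin 21.4° = 0.3649; sin 59.3° = 0.8599.
V₁ = V₂·(sin θ₁/sin θ₂) = 5.151·(0.3649/0.8599) = 2.19 km/s.

2.19 km/s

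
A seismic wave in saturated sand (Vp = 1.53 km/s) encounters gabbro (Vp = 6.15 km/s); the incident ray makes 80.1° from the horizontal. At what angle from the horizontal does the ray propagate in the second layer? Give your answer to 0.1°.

Convert to the normal: θ₁ = 90° − 80.1° = 9.9°.
Snell's law: sin θ₂ = (V₂/V₁)·sin θ₁ = (6.15/1.53)·sin 9.9° = 0.6911.
θ₂ = arcsin 0.6911 = 43.72° from the normal.
From the interface: 90° − 43.72° = 46.28°.

46.3°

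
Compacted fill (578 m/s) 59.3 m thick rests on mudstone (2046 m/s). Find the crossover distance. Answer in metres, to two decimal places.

158.56 m

x_cross = 2h·√((V₂+V₁)/(V₂−V₁)).
(V₂+V₁)/(V₂−V₁) = (2046+578)/(2046−578) = 1.7875; √ = 1.3370.
x_cross = 2·59.3·1.3370 = 158.56 m.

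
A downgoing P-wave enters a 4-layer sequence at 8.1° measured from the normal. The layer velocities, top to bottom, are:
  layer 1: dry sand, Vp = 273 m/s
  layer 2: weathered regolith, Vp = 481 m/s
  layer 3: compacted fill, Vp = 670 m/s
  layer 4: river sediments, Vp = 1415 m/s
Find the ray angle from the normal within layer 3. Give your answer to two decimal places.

20.23°

Snell's law across each interface conserves sin θ / V, so sin θ_3 = V_3·sin θ₁/V₁.
sin θ_3 = 670 × sin 8.1° / 273 = 0.3458.
θ_3 = 20.23° from the vertical.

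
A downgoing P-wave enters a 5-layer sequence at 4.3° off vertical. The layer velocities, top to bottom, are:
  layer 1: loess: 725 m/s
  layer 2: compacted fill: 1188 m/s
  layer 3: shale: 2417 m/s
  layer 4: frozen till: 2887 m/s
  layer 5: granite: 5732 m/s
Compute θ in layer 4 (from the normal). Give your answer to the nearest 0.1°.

17.4°

Ray parameter p = sin 4.3° / 725 = 1.0342e-04 s/m.
sin θ_4 = p·V_4 = 1.0342e-04 × 2887 = 0.2986.
θ_4 = arcsin 0.2986 = 17.37°.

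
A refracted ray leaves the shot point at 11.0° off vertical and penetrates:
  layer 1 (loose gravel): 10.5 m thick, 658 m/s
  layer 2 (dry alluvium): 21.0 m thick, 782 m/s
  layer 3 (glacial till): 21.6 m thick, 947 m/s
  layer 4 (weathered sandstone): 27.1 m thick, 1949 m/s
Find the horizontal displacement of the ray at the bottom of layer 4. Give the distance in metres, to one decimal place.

31.7 m

p = sin θ₁/V₁ = sin 11.0°/658 = 2.8998e-04 s/m is conserved through the stack.
Layer 1: θ = 11.00°; offset = 10.5·tan 11.00° = 2.041 m.
Layer 2: sin θ = p·782 = 0.2268 → θ = 13.11°; offset = 21.0·tan 13.11° = 4.889 m.
Layer 3: sin θ = p·947 = 0.2746 → θ = 15.94°; offset = 21.6·tan 15.94° = 6.169 m.
Layer 4: sin θ = p·1949 = 0.5652 → θ = 34.41°; offset = 27.1·tan 34.41° = 18.566 m.
Σ offsets = 31.665 m.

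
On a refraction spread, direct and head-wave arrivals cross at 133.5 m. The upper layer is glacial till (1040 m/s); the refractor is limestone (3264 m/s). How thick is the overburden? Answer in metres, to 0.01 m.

47.98 m

h = (x_cross/2)·√((V₂−V₁)/(V₂+V₁)).
(V₂−V₁)/(V₂+V₁) = (3264−1040)/(3264+1040) = 0.5167; √ = 0.7188.
h = (133.5/2)·0.7188 = 47.98 m.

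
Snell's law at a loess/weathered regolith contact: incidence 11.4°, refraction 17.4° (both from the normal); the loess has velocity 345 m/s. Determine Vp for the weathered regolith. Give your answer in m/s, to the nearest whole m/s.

Snell's law: sin 11.4°/V₁ = sin 17.4°/V₂.
V₂ = V₁·sin 17.4°/sin 11.4° = 345 × 1.5129 = 521.96 m/s.

522 m/s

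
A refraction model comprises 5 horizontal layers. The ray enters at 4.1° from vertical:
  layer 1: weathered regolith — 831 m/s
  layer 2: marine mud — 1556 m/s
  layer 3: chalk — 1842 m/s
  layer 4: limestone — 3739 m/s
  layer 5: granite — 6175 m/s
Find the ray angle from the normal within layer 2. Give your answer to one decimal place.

7.7°

Ray parameter p = sin 4.1° / 831 = 8.6038e-05 s/m.
sin θ_2 = p·V_2 = 8.6038e-05 × 1556 = 0.1339.
θ_2 = 7.69° from the vertical.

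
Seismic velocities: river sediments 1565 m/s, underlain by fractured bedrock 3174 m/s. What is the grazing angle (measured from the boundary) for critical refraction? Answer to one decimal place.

60.5°

At critical incidence the refracted ray runs along the interface (θ₂ = 90°), so sin θ_c = V₁/V₂.
θ_c = arcsin(1565/3174) = arcsin 0.4931 = 29.54°.
Measured from the interface: 90° − 29.54° = 60.46°.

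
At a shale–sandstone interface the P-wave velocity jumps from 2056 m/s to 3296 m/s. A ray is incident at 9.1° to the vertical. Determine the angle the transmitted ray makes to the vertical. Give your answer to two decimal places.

sin θ₁/V₁ = sin θ₂/V₂ ⇒ sin θ₂ = 3296·sin 9.1°/2056 = 3296·0.1582/2056 = 0.2535.
θ₂ = sin⁻¹(0.2535) = 14.69° (from vertical).

14.69°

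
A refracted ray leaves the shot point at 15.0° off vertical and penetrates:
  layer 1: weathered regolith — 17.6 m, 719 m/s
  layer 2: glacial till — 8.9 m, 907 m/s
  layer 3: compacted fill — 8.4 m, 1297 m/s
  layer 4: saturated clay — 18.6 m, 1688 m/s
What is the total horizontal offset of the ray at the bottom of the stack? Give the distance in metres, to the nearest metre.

26 m

Ray parameter p = sin 15.0° / 719 m/s = 3.5997e-04 s/m.
Layer 1: θ = 15.00°; offset = 17.6·tan 15.00° = 4.716 m.
Layer 2: sin θ = p·907 = 0.3265 → θ = 19.06°; offset = 8.9·tan 19.06° = 3.074 m.
Layer 3: sin θ = p·1297 = 0.4669 → θ = 27.83°; offset = 8.4·tan 27.83° = 4.435 m.
Layer 4: sin θ = p·1688 = 0.6076 → θ = 37.42°; offset = 18.6·tan 37.42° = 14.230 m.
Summing the layer offsets gives 26.455 m.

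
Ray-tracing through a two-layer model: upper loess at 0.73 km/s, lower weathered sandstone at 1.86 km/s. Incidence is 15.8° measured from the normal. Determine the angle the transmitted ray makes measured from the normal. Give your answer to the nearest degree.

44°

sin θ₁/V₁ = sin θ₂/V₂ ⇒ sin θ₂ = 1.86·sin 15.8°/0.73 = 1.86·0.2723/0.73 = 0.6938.
θ₂ = arcsin 0.6938 = 43.93° from the normal.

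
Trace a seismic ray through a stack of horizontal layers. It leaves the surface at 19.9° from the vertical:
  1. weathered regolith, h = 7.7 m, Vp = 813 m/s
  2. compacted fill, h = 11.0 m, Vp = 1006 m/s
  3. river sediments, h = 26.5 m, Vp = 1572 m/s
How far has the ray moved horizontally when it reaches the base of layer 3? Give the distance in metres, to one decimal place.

Apply Snell's law at each interface; in layer i the horizontal offset is hᵢ·tan θᵢ.
Layer 1: θ = 19.90°; offset = 7.7·tan 19.90° = 2.787 m.
Layer 2: sin θ = 1006·sin 19.9°/813 = 0.4212, θ = 24.91°; offset = 11.0·tan 24.91° = 5.108 m.
Layer 3: sin θ = 1572·sin 19.9°/813 = 0.6582, θ = 41.16°; offset = 26.5·tan 41.16° = 23.166 m.
Total horizontal offset = 31.061 m.

31.1 m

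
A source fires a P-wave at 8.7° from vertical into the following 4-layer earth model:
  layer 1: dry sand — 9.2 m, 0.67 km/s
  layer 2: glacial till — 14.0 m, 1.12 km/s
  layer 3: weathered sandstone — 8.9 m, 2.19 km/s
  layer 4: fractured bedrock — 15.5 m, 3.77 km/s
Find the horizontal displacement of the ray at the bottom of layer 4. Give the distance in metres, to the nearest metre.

35 m

p = sin θ₁/V₁ = sin 8.7°/0.67 = 2.2576e-01 s/km is conserved through the stack.
Layer 1: θ = 8.70°; offset = 9.2·tan 8.70° = 1.408 m.
Layer 2: sin θ = p·1.12 = 0.2529 → θ = 14.65°; offset = 14.0·tan 14.65° = 3.659 m.
Layer 3: sin θ = p·2.19 = 0.4944 → θ = 29.63°; offset = 8.9·tan 29.63° = 5.062 m.
Layer 4: sin θ = p·3.77 = 0.8511 → θ = 58.33°; offset = 15.5·tan 58.33° = 25.130 m.
Σ offsets = 35.259 m.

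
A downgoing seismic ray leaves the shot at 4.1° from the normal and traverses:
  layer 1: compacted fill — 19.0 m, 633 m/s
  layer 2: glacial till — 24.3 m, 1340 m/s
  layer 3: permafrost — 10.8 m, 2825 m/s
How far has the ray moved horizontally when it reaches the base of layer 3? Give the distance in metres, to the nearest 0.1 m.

p = sin θ₁/V₁ = sin 4.1°/633 = 1.1295e-04 s/m is conserved through the stack.
Layer 1: θ = 4.10°; offset = 19.0·tan 4.10° = 1.362 m.
Layer 2: sin θ = p·1340 = 0.1514 → θ = 8.71°; offset = 24.3·tan 8.71° = 3.721 m.
Layer 3: sin θ = p·2825 = 0.3191 → θ = 18.61°; offset = 10.8·tan 18.61° = 3.636 m.
Total horizontal offset = 8.719 m.

8.7 m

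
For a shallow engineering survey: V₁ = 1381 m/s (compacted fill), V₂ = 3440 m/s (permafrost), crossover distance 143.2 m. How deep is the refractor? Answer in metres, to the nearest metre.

47 m

x_cross = 2h·√((V₂+V₁)/(V₂−V₁)) → h = x_cross / (2·√((V₂+V₁)/(V₂−V₁))).
√((V₂+V₁)/(V₂−V₁)) = √((3440+1381)/(3440−1381)) = 1.5302.
h = 143.2 / (2·1.5302) = 46.79 m.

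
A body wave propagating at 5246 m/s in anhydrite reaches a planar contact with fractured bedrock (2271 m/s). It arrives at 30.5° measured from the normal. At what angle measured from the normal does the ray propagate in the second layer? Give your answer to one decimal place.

12.7°

Snell's law: sin θ₂ = (V₂/V₁)·sin θ₁ = (2271/5246)·sin 30.5° = 0.2197.
θ₂ = arcsin 0.2197 = 12.69° from the normal.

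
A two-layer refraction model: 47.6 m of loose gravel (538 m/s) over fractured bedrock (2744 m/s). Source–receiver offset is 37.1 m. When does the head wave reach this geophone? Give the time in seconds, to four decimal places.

0.1870 s

θ_c = arcsin(V₁/V₂) = arcsin(538/2744) = 11.31°, cos θ_c = 0.9806.
Intercept time tᵢ = 2h cos θ_c / V₁ = 2·47.6·0.9806/538 = 0.17352 s.
t = x/V₂ + tᵢ = 37.1/2744 + 0.17352 = 0.18704 s.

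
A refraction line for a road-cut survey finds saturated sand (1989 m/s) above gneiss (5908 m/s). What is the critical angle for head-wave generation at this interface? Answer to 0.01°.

At critical incidence the refracted ray runs along the interface (θ₂ = 90°), so sin θ_c = V₁/V₂.
θ_c = arcsin(1989/5908) = arcsin 0.3367 = 19.67°.

19.67°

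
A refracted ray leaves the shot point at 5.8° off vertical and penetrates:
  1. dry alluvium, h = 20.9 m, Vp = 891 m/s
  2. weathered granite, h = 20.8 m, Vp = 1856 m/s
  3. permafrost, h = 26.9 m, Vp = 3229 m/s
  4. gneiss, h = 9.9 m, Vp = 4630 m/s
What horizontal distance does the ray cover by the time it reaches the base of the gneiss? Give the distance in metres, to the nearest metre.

p = sin θ₁/V₁ = sin 5.8°/891 = 1.1342e-04 s/m is conserved through the stack.
Layer 1: θ = 5.80°; offset = 20.9·tan 5.80° = 2.123 m.
Layer 2: sin θ = p·1856 = 0.2105 → θ = 12.15°; offset = 20.8·tan 12.15° = 4.479 m.
Layer 3: sin θ = p·3229 = 0.3662 → θ = 21.48°; offset = 26.9·tan 21.48° = 10.587 m.
Layer 4: sin θ = p·4630 = 0.5251 → θ = 31.68°; offset = 9.9·tan 31.68° = 6.109 m.
Total horizontal offset = 23.298 m.

23 m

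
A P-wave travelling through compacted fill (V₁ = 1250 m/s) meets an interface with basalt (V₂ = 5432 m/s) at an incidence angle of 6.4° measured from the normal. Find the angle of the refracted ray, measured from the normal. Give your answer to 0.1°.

29.0°

Snell's law: sin θ₂ = (V₂/V₁)·sin θ₁ = (5432/1250)·sin 6.4° = 0.4844.
θ₂ = arcsin 0.4844 = 28.97° from the normal.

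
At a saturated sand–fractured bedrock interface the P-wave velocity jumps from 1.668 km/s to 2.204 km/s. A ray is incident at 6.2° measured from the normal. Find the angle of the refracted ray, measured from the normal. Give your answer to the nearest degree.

Snell's law: sin θ₂ = (V₂/V₁)·sin θ₁ = (2.204/1.668)·sin 6.2° = 0.1427.
θ₂ = arcsin 0.1427 = 8.20° from the normal.

8°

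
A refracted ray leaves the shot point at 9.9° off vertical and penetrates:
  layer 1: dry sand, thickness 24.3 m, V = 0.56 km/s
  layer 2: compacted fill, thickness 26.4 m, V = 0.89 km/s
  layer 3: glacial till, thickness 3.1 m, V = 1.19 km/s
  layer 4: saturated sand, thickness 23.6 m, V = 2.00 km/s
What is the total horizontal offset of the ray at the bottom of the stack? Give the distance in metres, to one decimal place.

31.3 m

Apply Snell's law at each interface; in layer i the horizontal offset is hᵢ·tan θᵢ.
Layer 1: θ = 9.90°; offset = 24.3·tan 9.90° = 4.241 m.
Layer 2: sin θ = 0.89·sin 9.9°/0.56 = 0.2732, θ = 15.86°; offset = 26.4·tan 15.86° = 7.499 m.
Layer 3: sin θ = 1.19·sin 9.9°/0.56 = 0.3653, θ = 21.43°; offset = 3.1·tan 21.43° = 1.217 m.
Layer 4: sin θ = 2.00·sin 9.9°/0.56 = 0.6140, θ = 37.88°; offset = 23.6·tan 37.88° = 18.360 m.
Total horizontal offset = 31.317 m.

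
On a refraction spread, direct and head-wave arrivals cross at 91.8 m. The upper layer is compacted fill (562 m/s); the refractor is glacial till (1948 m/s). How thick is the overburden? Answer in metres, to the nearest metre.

34 m

h = (x_cross/2)·√((V₂−V₁)/(V₂+V₁)).
(V₂−V₁)/(V₂+V₁) = (1948−562)/(1948+562) = 0.5522; √ = 0.7431.
h = (91.8/2)·0.7431 = 34.11 m.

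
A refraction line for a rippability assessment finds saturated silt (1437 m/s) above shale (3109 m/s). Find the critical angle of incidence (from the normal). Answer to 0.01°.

27.53°

Critical incidence: sin θ_c = V₁/V₂ = 1437/3109 = 0.4622.
θ_c = arcsin 0.4622 = 27.53°.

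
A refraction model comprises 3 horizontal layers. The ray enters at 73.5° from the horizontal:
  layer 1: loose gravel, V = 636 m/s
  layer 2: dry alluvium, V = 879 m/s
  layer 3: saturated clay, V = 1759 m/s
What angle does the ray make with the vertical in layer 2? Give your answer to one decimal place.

From the normal: θ₁ = 90° − 73.5° = 16.5°.
Snell's law across each interface conserves sin θ / V, so sin θ_2 = V_2·sin θ₁/V₁.
sin θ_2 = 879 × sin 16.5° / 636 = 0.3925.
θ_2 = arcsin 0.3925 = 23.11°.

23.1°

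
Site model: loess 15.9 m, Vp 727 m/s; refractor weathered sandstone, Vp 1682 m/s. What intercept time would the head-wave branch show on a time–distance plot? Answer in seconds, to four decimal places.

0.0394 s

tᵢ = 2h·√(V₂²−V₁²)/(V₁V₂).
√(V₂²−V₁²) = √(1682²−727²) = 1516.8 m/s.
tᵢ = 2·15.9·1516.8/(727·1682) = 0.03944 s.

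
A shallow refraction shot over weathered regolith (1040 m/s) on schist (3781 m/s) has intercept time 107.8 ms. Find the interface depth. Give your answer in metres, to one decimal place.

h = tᵢ·V₁·V₂ / (2·√(V₂²−V₁²)).
√(V₂²−V₁²) = √(3781² − 1040²) = 3635.2 m/s.
h = 0.1078 s × 1040 × 3781 / (2 × 3635.2) = 58.30 m.

58.3 m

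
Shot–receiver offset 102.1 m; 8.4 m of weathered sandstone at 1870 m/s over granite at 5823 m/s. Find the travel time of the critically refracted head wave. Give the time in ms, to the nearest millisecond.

θ_c = arcsin(V₁/V₂) = arcsin(1870/5823) = 18.73°, cos θ_c = 0.9470.
Intercept time tᵢ = 2h cos θ_c / V₁ = 2·8.4·0.9470/1870 = 0.00851 s.
t = x/V₂ + tᵢ = 102.1/5823 + 0.00851 = 0.02604 s.

26 ms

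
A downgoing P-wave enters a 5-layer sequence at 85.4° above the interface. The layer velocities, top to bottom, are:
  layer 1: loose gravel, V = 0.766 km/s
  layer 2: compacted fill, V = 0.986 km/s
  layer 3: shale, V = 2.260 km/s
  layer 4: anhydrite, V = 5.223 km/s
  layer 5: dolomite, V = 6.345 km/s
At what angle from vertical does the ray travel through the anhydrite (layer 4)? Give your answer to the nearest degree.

From the normal: θ₁ = 90° − 85.4° = 4.6°.
Snell's law across each interface conserves sin θ / V, so sin θ_4 = V_4·sin θ₁/V₁.
sin θ_4 = 5.223 × sin 4.6° / 0.766 = 0.5468.
θ_4 = 33.15° from the vertical.

33°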